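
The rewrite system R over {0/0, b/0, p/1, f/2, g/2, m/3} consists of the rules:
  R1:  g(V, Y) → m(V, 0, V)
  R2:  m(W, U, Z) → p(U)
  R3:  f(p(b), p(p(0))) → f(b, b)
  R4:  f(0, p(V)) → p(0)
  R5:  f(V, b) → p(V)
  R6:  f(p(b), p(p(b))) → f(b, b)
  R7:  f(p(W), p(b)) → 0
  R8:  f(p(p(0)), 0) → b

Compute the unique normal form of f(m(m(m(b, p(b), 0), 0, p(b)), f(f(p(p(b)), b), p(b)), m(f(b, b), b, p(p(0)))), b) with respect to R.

1. f(m(m(m(b, p(b), 0), 0, p(b)), f(f(p(p(b)), b), p(b)), m(f(b, b), b, p(p(0)))), b)  →  p(m(m(m(b, p(b), 0), 0, p(b)), f(f(p(p(b)), b), p(b)), m(f(b, b), b, p(p(0)))))   [R5 at ε]
2. p(m(m(m(b, p(b), 0), 0, p(b)), f(f(p(p(b)), b), p(b)), m(f(b, b), b, p(p(0)))))  →  p(p(f(f(p(p(b)), b), p(b))))   [R2 at 1]
3. p(p(f(f(p(p(b)), b), p(b))))  →  p(p(f(p(p(p(b))), p(b))))   [R5 at 1.1.1]
4. p(p(f(p(p(p(b))), p(b))))  →  p(p(0))   [R7 at 1.1]

p(p(0))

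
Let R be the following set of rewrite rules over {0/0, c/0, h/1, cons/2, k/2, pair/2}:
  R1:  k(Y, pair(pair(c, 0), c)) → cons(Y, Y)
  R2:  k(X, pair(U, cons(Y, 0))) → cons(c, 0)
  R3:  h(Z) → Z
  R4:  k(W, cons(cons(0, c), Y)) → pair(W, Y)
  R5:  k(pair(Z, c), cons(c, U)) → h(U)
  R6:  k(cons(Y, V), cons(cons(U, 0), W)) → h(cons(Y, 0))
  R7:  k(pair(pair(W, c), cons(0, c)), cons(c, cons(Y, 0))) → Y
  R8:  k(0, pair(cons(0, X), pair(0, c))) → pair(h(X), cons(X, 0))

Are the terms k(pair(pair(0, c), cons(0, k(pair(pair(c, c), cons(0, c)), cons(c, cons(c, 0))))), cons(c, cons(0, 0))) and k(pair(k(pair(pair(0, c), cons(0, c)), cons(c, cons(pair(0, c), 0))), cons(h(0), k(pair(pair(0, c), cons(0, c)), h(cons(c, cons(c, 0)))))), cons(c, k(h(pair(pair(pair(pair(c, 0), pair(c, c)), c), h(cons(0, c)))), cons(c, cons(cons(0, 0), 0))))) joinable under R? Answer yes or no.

Reduce t₁ = k(pair(pair(0, c), cons(0, k(pair(pair(c, c), cons(0, c)), cons(c, cons(c, 0))))), cons(c, cons(0, 0))):
1. k(pair(pair(0, c), cons(0, k(pair(pair(c, c), cons(0, c)), cons(c, cons(c, 0))))), cons(c, cons(0, 0)))  →  k(pair(pair(0, c), cons(0, c)), cons(c, cons(0, 0)))   [R7 at 1.2.2]
2. k(pair(pair(0, c), cons(0, c)), cons(c, cons(0, 0)))  →  0   [R7 at ε]

Reduce t₂ = k(pair(k(pair(pair(0, c), cons(0, c)), cons(c, cons(pair(0, c), 0))), cons(h(0), k(pair(pair(0, c), cons(0, c)), h(cons(c, cons(c, 0)))))), cons(c, k(h(pair(pair(pair(pair(c, 0), pair(c, c)), c), h(cons(0, c)))), cons(c, cons(cons(0, 0), 0))))):
1. k(pair(k(pair(pair(0, c), cons(0, c)), cons(c, cons(pair(0, c), 0))), cons(h(0), k(pair(pair(0, c), cons(0, c)), h(cons(c, cons(c, 0)))))), cons(c, k(h(pair(pair(pair(pair(c, 0), pair(c, c)), c), h(cons(0, c)))), cons(c, cons(cons(0, 0), 0)))))  →  k(pair(pair(0, c), cons(h(0), k(pair(pair(0, c), cons(0, c)), h(cons(c, cons(c, 0)))))), cons(c, k(h(pair(pair(pair(pair(c, 0), pair(c, c)), c), h(cons(0, c)))), cons(c, cons(cons(0, 0), 0)))))   [R7 at 1.1]
2. k(pair(pair(0, c), cons(h(0), k(pair(pair(0, c), cons(0, c)), h(cons(c, cons(c, 0)))))), cons(c, k(h(pair(pair(pair(pair(c, 0), pair(c, c)), c), h(cons(0, c)))), cons(c, cons(cons(0, 0), 0)))))  →  k(pair(pair(0, c), cons(0, k(pair(pair(0, c), cons(0, c)), h(cons(c, cons(c, 0)))))), cons(c, k(h(pair(pair(pair(pair(c, 0), pair(c, c)), c), h(cons(0, c)))), cons(c, cons(cons(0, 0), 0)))))   [R3 at 1.2.1]
3. k(pair(pair(0, c), cons(0, k(pair(pair(0, c), cons(0, c)), h(cons(c, cons(c, 0)))))), cons(c, k(h(pair(pair(pair(pair(c, 0), pair(c, c)), c), h(cons(0, c)))), cons(c, cons(cons(0, 0), 0)))))  →  k(pair(pair(0, c), cons(0, k(pair(pair(0, c), cons(0, c)), cons(c, cons(c, 0))))), cons(c, k(h(pair(pair(pair(pair(c, 0), pair(c, c)), c), h(cons(0, c)))), cons(c, cons(cons(0, 0), 0)))))   [R3 at 1.2.2.2]
4. k(pair(pair(0, c), cons(0, k(pair(pair(0, c), cons(0, c)), cons(c, cons(c, 0))))), cons(c, k(h(pair(pair(pair(pair(c, 0), pair(c, c)), c), h(cons(0, c)))), cons(c, cons(cons(0, 0), 0)))))  →  k(pair(pair(0, c), cons(0, c)), cons(c, k(h(pair(pair(pair(pair(c, 0), pair(c, c)), c), h(cons(0, c)))), cons(c, cons(cons(0, 0), 0)))))   [R7 at 1.2.2]
5. k(pair(pair(0, c), cons(0, c)), cons(c, k(h(pair(pair(pair(pair(c, 0), pair(c, c)), c), h(cons(0, c)))), cons(c, cons(cons(0, 0), 0)))))  →  k(pair(pair(0, c), cons(0, c)), cons(c, k(pair(pair(pair(pair(c, 0), pair(c, c)), c), h(cons(0, c))), cons(c, cons(cons(0, 0), 0)))))   [R3 at 2.2.1]
6. k(pair(pair(0, c), cons(0, c)), cons(c, k(pair(pair(pair(pair(c, 0), pair(c, c)), c), h(cons(0, c))), cons(c, cons(cons(0, 0), 0)))))  →  k(pair(pair(0, c), cons(0, c)), cons(c, k(pair(pair(pair(pair(c, 0), pair(c, c)), c), cons(0, c)), cons(c, cons(cons(0, 0), 0)))))   [R3 at 2.2.1.2]
7. k(pair(pair(0, c), cons(0, c)), cons(c, k(pair(pair(pair(pair(c, 0), pair(c, c)), c), cons(0, c)), cons(c, cons(cons(0, 0), 0)))))  →  k(pair(pair(0, c), cons(0, c)), cons(c, cons(0, 0)))   [R7 at 2.2]
8. k(pair(pair(0, c), cons(0, c)), cons(c, cons(0, 0)))  →  0   [R7 at ε]

yes — NF(t₁) = 0, NF(t₂) = 0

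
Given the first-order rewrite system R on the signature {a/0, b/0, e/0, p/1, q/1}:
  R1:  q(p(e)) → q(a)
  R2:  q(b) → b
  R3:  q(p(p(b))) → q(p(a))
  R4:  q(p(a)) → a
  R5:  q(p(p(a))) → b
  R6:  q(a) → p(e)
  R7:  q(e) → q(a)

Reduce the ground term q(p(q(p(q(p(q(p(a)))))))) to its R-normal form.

1. q(p(q(p(q(p(q(p(a))))))))  →  q(p(q(p(q(p(a))))))   [R4 at 1.1.1.1.1.1]
2. q(p(q(p(q(p(a))))))  →  q(p(q(p(a))))   [R4 at 1.1.1.1]
3. q(p(q(p(a))))  →  q(p(a))   [R4 at 1.1]
4. q(p(a))  →  a   [R4 at ε]

a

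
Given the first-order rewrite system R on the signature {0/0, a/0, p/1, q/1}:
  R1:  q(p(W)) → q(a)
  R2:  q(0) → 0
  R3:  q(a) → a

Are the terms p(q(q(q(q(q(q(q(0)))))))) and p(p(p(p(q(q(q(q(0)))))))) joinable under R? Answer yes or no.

no — NF(t₁) = p(0), NF(t₂) = p(p(p(p(0))))

Reduce t₁ = p(q(q(q(q(q(q(q(0)))))))):
1. p(q(q(q(q(q(q(q(0))))))))  →  p(q(q(q(q(q(q(0)))))))   [R2 at 1.1.1.1.1.1.1]
2. p(q(q(q(q(q(q(0)))))))  →  p(q(q(q(q(q(0))))))   [R2 at 1.1.1.1.1.1]
3. p(q(q(q(q(q(0))))))  →  p(q(q(q(q(0)))))   [R2 at 1.1.1.1.1]
4. p(q(q(q(q(0)))))  →  p(q(q(q(0))))   [R2 at 1.1.1.1]
5. p(q(q(q(0))))  →  p(q(q(0)))   [R2 at 1.1.1]
6. p(q(q(0)))  →  p(q(0))   [R2 at 1.1]
7. p(q(0))  →  p(0)   [R2 at 1]

Reduce t₂ = p(p(p(p(q(q(q(q(0)))))))):
1. p(p(p(p(q(q(q(q(0))))))))  →  p(p(p(p(q(q(q(0)))))))   [R2 at 1.1.1.1.1.1.1]
2. p(p(p(p(q(q(q(0)))))))  →  p(p(p(p(q(q(0))))))   [R2 at 1.1.1.1.1.1]
3. p(p(p(p(q(q(0))))))  →  p(p(p(p(q(0)))))   [R2 at 1.1.1.1.1]
4. p(p(p(p(q(0)))))  →  p(p(p(p(0))))   [R2 at 1.1.1.1]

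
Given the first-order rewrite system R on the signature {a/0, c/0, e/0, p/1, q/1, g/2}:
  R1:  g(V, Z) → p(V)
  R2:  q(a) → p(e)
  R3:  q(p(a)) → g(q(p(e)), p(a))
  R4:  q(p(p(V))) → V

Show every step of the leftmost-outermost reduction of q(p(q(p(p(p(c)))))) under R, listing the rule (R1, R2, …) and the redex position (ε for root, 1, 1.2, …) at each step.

c

1. q(p(q(p(p(p(c))))))  →  q(p(p(c)))   [R4 at 1.1]
2. q(p(p(c)))  →  c   [R4 at ε]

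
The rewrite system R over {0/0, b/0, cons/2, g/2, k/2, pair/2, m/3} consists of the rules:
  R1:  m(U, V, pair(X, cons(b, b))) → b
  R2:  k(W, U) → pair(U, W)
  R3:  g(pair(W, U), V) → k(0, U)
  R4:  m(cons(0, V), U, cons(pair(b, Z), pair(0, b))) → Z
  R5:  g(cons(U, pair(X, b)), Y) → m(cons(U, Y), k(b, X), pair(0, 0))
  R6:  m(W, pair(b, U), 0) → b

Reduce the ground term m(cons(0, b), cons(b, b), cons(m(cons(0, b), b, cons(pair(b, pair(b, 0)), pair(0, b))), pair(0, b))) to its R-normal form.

1. m(cons(0, b), cons(b, b), cons(m(cons(0, b), b, cons(pair(b, pair(b, 0)), pair(0, b))), pair(0, b)))  →  m(cons(0, b), cons(b, b), cons(pair(b, 0), pair(0, b)))   [R4 at 3.1]
2. m(cons(0, b), cons(b, b), cons(pair(b, 0), pair(0, b)))  →  0   [R4 at ε]

0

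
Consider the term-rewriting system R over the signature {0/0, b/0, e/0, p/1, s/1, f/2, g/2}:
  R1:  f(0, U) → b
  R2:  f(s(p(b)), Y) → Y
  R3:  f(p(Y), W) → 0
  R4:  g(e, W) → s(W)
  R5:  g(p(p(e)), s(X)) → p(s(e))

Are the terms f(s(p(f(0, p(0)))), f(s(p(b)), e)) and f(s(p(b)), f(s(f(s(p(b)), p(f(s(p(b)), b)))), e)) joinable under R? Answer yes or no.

Reduce t₁ = f(s(p(f(0, p(0)))), f(s(p(b)), e)):
1. f(s(p(f(0, p(0)))), f(s(p(b)), e))  →  f(s(p(b)), f(s(p(b)), e))   [R1 at 1.1.1]
2. f(s(p(b)), f(s(p(b)), e))  →  f(s(p(b)), e)   [R2 at ε]
3. f(s(p(b)), e)  →  e   [R2 at ε]

Reduce t₂ = f(s(p(b)), f(s(f(s(p(b)), p(f(s(p(b)), b)))), e)):
1. f(s(p(b)), f(s(f(s(p(b)), p(f(s(p(b)), b)))), e))  →  f(s(f(s(p(b)), p(f(s(p(b)), b)))), e)   [R2 at ε]
2. f(s(f(s(p(b)), p(f(s(p(b)), b)))), e)  →  f(s(p(f(s(p(b)), b))), e)   [R2 at 1.1]
3. f(s(p(f(s(p(b)), b))), e)  →  f(s(p(b)), e)   [R2 at 1.1.1]
4. f(s(p(b)), e)  →  e   [R2 at ε]

yes — NF(t₁) = e, NF(t₂) = e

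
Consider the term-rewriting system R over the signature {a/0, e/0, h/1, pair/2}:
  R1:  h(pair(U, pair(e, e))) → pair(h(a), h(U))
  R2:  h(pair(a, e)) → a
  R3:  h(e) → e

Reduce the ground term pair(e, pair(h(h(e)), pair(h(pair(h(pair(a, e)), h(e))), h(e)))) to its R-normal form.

1. pair(e, pair(h(h(e)), pair(h(pair(h(pair(a, e)), h(e))), h(e))))  →  pair(e, pair(h(e), pair(h(pair(h(pair(a, e)), h(e))), h(e))))   [R3 at 2.1.1]
2. pair(e, pair(h(e), pair(h(pair(h(pair(a, e)), h(e))), h(e))))  →  pair(e, pair(e, pair(h(pair(h(pair(a, e)), h(e))), h(e))))   [R3 at 2.1]
3. pair(e, pair(e, pair(h(pair(h(pair(a, e)), h(e))), h(e))))  →  pair(e, pair(e, pair(h(pair(a, h(e))), h(e))))   [R2 at 2.2.1.1.1]
4. pair(e, pair(e, pair(h(pair(a, h(e))), h(e))))  →  pair(e, pair(e, pair(h(pair(a, e)), h(e))))   [R3 at 2.2.1.1.2]
5. pair(e, pair(e, pair(h(pair(a, e)), h(e))))  →  pair(e, pair(e, pair(a, h(e))))   [R2 at 2.2.1]
6. pair(e, pair(e, pair(a, h(e))))  →  pair(e, pair(e, pair(a, e)))   [R3 at 2.2.2]

pair(e, pair(e, pair(a, e)))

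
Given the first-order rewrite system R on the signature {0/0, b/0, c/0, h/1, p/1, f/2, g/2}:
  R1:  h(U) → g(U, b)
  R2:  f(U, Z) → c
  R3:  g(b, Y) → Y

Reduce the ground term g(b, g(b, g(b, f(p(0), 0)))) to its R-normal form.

c

1. g(b, g(b, g(b, f(p(0), 0))))  →  g(b, g(b, f(p(0), 0)))   [R3 at ε]
2. g(b, g(b, f(p(0), 0)))  →  g(b, f(p(0), 0))   [R3 at ε]
3. g(b, f(p(0), 0))  →  f(p(0), 0)   [R3 at ε]
4. f(p(0), 0)  →  c   [R2 at ε]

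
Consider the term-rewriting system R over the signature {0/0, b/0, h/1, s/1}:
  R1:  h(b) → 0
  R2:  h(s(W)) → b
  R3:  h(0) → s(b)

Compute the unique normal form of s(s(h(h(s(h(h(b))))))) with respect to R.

s(s(0))

1. s(s(h(h(s(h(h(b)))))))  →  s(s(h(b)))   [R2 at 1.1.1]
2. s(s(h(b)))  →  s(s(0))   [R1 at 1.1]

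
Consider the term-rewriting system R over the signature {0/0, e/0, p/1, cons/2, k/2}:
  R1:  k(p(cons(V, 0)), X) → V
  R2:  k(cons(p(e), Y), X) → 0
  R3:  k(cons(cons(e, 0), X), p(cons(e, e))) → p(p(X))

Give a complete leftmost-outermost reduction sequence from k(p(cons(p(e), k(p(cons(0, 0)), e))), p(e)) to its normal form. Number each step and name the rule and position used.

1. k(p(cons(p(e), k(p(cons(0, 0)), e))), p(e))  →  k(p(cons(p(e), 0)), p(e))   [R1 at 1.1.2]
2. k(p(cons(p(e), 0)), p(e))  →  p(e)   [R1 at ε]

p(e)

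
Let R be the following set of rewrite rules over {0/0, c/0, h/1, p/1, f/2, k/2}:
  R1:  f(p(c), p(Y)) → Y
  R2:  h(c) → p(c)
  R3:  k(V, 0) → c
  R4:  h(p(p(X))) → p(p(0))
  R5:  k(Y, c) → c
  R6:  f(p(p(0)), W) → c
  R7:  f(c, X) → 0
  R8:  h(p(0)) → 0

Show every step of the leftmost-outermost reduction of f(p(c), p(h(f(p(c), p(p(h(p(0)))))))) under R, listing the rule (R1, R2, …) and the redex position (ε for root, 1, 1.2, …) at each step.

1. f(p(c), p(h(f(p(c), p(p(h(p(0))))))))  →  h(f(p(c), p(p(h(p(0))))))   [R1 at ε]
2. h(f(p(c), p(p(h(p(0))))))  →  h(p(h(p(0))))   [R1 at 1]
3. h(p(h(p(0))))  →  h(p(0))   [R8 at 1.1]
4. h(p(0))  →  0   [R8 at ε]

0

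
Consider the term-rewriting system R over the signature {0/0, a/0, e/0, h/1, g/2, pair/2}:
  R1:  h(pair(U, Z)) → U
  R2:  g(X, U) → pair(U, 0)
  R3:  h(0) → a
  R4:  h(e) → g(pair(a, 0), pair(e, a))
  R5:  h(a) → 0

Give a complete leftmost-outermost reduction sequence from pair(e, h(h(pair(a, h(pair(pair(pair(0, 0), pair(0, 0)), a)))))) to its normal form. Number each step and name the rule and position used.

1. pair(e, h(h(pair(a, h(pair(pair(pair(0, 0), pair(0, 0)), a))))))  →  pair(e, h(a))   [R1 at 2.1]
2. pair(e, h(a))  →  pair(e, 0)   [R5 at 2]

pair(e, 0)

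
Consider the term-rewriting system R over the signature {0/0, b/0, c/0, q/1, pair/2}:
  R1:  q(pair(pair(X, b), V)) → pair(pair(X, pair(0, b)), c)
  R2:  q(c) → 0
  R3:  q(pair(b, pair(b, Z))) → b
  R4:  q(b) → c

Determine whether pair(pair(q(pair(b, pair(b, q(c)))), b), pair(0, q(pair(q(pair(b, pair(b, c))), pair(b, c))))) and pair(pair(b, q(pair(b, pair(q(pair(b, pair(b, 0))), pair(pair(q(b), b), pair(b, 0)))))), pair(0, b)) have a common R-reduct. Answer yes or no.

yes — NF(t₁) = pair(pair(b, b), pair(0, b)), NF(t₂) = pair(pair(b, b), pair(0, b))

Reduce t₁ = pair(pair(q(pair(b, pair(b, q(c)))), b), pair(0, q(pair(q(pair(b, pair(b, c))), pair(b, c))))):
1. pair(pair(q(pair(b, pair(b, q(c)))), b), pair(0, q(pair(q(pair(b, pair(b, c))), pair(b, c)))))  →  pair(pair(b, b), pair(0, q(pair(q(pair(b, pair(b, c))), pair(b, c)))))   [R3 at 1.1]
2. pair(pair(b, b), pair(0, q(pair(q(pair(b, pair(b, c))), pair(b, c)))))  →  pair(pair(b, b), pair(0, q(pair(b, pair(b, c)))))   [R3 at 2.2.1.1]
3. pair(pair(b, b), pair(0, q(pair(b, pair(b, c)))))  →  pair(pair(b, b), pair(0, b))   [R3 at 2.2]

Reduce t₂ = pair(pair(b, q(pair(b, pair(q(pair(b, pair(b, 0))), pair(pair(q(b), b), pair(b, 0)))))), pair(0, b)):
1. pair(pair(b, q(pair(b, pair(q(pair(b, pair(b, 0))), pair(pair(q(b), b), pair(b, 0)))))), pair(0, b))  →  pair(pair(b, q(pair(b, pair(b, pair(pair(q(b), b), pair(b, 0)))))), pair(0, b))   [R3 at 1.2.1.2.1]
2. pair(pair(b, q(pair(b, pair(b, pair(pair(q(b), b), pair(b, 0)))))), pair(0, b))  →  pair(pair(b, b), pair(0, b))   [R3 at 1.2]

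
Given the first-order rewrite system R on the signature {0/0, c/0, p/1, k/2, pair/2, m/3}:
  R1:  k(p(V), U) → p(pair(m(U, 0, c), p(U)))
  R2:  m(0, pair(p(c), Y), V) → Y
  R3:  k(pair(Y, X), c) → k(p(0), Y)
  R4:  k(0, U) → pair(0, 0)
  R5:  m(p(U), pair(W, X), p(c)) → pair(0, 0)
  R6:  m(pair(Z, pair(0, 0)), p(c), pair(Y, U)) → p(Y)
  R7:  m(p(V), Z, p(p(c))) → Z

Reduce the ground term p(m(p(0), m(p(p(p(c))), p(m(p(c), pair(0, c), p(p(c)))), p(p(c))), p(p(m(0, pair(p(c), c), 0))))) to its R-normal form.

1. p(m(p(0), m(p(p(p(c))), p(m(p(c), pair(0, c), p(p(c)))), p(p(c))), p(p(m(0, pair(p(c), c), 0)))))  →  p(m(p(0), p(m(p(c), pair(0, c), p(p(c)))), p(p(m(0, pair(p(c), c), 0)))))   [R7 at 1.2]
2. p(m(p(0), p(m(p(c), pair(0, c), p(p(c)))), p(p(m(0, pair(p(c), c), 0)))))  →  p(m(p(0), p(pair(0, c)), p(p(m(0, pair(p(c), c), 0)))))   [R7 at 1.2.1]
3. p(m(p(0), p(pair(0, c)), p(p(m(0, pair(p(c), c), 0)))))  →  p(m(p(0), p(pair(0, c)), p(p(c))))   [R2 at 1.3.1.1]
4. p(m(p(0), p(pair(0, c)), p(p(c))))  →  p(p(pair(0, c)))   [R7 at 1]

p(p(pair(0, c)))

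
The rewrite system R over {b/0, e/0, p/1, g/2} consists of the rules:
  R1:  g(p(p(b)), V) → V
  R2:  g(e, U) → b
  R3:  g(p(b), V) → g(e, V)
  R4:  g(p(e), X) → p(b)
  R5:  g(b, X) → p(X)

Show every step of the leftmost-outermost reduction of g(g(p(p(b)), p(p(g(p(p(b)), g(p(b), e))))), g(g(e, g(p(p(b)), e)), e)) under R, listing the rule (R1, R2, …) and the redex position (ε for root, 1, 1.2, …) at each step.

1. g(g(p(p(b)), p(p(g(p(p(b)), g(p(b), e))))), g(g(e, g(p(p(b)), e)), e))  →  g(p(p(g(p(p(b)), g(p(b), e)))), g(g(e, g(p(p(b)), e)), e))   [R1 at 1]
2. g(p(p(g(p(p(b)), g(p(b), e)))), g(g(e, g(p(p(b)), e)), e))  →  g(p(p(g(p(b), e))), g(g(e, g(p(p(b)), e)), e))   [R1 at 1.1.1]
3. g(p(p(g(p(b), e))), g(g(e, g(p(p(b)), e)), e))  →  g(p(p(g(e, e))), g(g(e, g(p(p(b)), e)), e))   [R3 at 1.1.1]
4. g(p(p(g(e, e))), g(g(e, g(p(p(b)), e)), e))  →  g(p(p(b)), g(g(e, g(p(p(b)), e)), e))   [R2 at 1.1.1]
5. g(p(p(b)), g(g(e, g(p(p(b)), e)), e))  →  g(g(e, g(p(p(b)), e)), e)   [R1 at ε]
6. g(g(e, g(p(p(b)), e)), e)  →  g(b, e)   [R2 at 1]
7. g(b, e)  →  p(e)   [R5 at ε]

p(e)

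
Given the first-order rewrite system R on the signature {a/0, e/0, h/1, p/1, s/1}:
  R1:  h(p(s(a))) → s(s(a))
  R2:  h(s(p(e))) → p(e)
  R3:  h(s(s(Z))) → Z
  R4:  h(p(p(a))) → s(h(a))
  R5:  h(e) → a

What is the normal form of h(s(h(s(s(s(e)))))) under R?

e

1. h(s(h(s(s(s(e))))))  →  h(s(s(e)))   [R3 at 1.1]
2. h(s(s(e)))  →  e   [R3 at ε]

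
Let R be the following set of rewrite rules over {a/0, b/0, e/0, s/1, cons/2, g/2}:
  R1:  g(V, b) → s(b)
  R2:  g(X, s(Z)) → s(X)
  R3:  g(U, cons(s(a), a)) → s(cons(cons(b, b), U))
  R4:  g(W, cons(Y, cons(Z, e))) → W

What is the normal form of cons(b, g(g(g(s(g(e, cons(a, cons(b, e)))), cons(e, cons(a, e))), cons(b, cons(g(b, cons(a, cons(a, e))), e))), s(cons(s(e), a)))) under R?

cons(b, s(s(e)))

1. cons(b, g(g(g(s(g(e, cons(a, cons(b, e)))), cons(e, cons(a, e))), cons(b, cons(g(b, cons(a, cons(a, e))), e))), s(cons(s(e), a))))  →  cons(b, s(g(g(s(g(e, cons(a, cons(b, e)))), cons(e, cons(a, e))), cons(b, cons(g(b, cons(a, cons(a, e))), e)))))   [R2 at 2]
2. cons(b, s(g(g(s(g(e, cons(a, cons(b, e)))), cons(e, cons(a, e))), cons(b, cons(g(b, cons(a, cons(a, e))), e)))))  →  cons(b, s(g(s(g(e, cons(a, cons(b, e)))), cons(e, cons(a, e)))))   [R4 at 2.1]
3. cons(b, s(g(s(g(e, cons(a, cons(b, e)))), cons(e, cons(a, e)))))  →  cons(b, s(s(g(e, cons(a, cons(b, e))))))   [R4 at 2.1]
4. cons(b, s(s(g(e, cons(a, cons(b, e))))))  →  cons(b, s(s(e)))   [R4 at 2.1.1]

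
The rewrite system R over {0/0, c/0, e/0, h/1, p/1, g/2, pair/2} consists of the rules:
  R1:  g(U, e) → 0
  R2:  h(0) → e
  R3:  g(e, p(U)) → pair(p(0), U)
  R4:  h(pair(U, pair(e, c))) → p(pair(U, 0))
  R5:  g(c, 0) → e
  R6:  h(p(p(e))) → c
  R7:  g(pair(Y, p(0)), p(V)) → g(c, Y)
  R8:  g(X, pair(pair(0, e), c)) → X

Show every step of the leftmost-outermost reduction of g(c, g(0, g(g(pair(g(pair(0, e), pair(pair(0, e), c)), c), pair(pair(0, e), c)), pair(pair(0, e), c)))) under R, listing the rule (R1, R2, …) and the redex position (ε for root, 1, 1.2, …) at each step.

1. g(c, g(0, g(g(pair(g(pair(0, e), pair(pair(0, e), c)), c), pair(pair(0, e), c)), pair(pair(0, e), c))))  →  g(c, g(0, g(pair(g(pair(0, e), pair(pair(0, e), c)), c), pair(pair(0, e), c))))   [R8 at 2.2]
2. g(c, g(0, g(pair(g(pair(0, e), pair(pair(0, e), c)), c), pair(pair(0, e), c))))  →  g(c, g(0, pair(g(pair(0, e), pair(pair(0, e), c)), c)))   [R8 at 2.2]
3. g(c, g(0, pair(g(pair(0, e), pair(pair(0, e), c)), c)))  →  g(c, g(0, pair(pair(0, e), c)))   [R8 at 2.2.1]
4. g(c, g(0, pair(pair(0, e), c)))  →  g(c, 0)   [R8 at 2]
5. g(c, 0)  →  e   [R5 at ε]

e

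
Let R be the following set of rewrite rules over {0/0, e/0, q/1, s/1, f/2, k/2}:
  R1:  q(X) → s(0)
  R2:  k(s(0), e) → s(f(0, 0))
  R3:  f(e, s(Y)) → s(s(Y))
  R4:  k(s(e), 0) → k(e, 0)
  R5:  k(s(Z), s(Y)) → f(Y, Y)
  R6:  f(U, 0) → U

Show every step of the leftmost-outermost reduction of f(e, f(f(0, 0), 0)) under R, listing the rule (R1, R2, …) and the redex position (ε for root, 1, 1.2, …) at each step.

1. f(e, f(f(0, 0), 0))  →  f(e, f(0, 0))   [R6 at 2]
2. f(e, f(0, 0))  →  f(e, 0)   [R6 at 2]
3. f(e, 0)  →  e   [R6 at ε]

e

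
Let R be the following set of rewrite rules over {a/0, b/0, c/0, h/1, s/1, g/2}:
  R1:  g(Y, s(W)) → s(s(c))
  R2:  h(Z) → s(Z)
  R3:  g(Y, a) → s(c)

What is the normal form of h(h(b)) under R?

s(s(b))

1. h(h(b))  →  s(h(b))   [R2 at ε]
2. s(h(b))  →  s(s(b))   [R2 at 1]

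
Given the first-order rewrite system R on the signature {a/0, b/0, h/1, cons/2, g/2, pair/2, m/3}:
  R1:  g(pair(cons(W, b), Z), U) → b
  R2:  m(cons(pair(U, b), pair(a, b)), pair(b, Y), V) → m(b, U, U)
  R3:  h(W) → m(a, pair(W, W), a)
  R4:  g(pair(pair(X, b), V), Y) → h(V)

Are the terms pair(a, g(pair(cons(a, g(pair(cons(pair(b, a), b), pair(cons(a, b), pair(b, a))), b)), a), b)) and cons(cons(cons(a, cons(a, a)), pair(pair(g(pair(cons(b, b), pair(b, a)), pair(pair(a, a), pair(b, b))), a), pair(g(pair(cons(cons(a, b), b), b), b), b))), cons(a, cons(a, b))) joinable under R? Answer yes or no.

no — NF(t₁) = pair(a, b), NF(t₂) = cons(cons(cons(a, cons(a, a)), pair(pair(b, a), pair(b, b))), cons(a, cons(a, b)))

Reduce t₁ = pair(a, g(pair(cons(a, g(pair(cons(pair(b, a), b), pair(cons(a, b), pair(b, a))), b)), a), b)):
1. pair(a, g(pair(cons(a, g(pair(cons(pair(b, a), b), pair(cons(a, b), pair(b, a))), b)), a), b))  →  pair(a, g(pair(cons(a, b), a), b))   [R1 at 2.1.1.2]
2. pair(a, g(pair(cons(a, b), a), b))  →  pair(a, b)   [R1 at 2]

Reduce t₂ = cons(cons(cons(a, cons(a, a)), pair(pair(g(pair(cons(b, b), pair(b, a)), pair(pair(a, a), pair(b, b))), a), pair(g(pair(cons(cons(a, b), b), b), b), b))), cons(a, cons(a, b))):
1. cons(cons(cons(a, cons(a, a)), pair(pair(g(pair(cons(b, b), pair(b, a)), pair(pair(a, a), pair(b, b))), a), pair(g(pair(cons(cons(a, b), b), b), b), b))), cons(a, cons(a, b)))  →  cons(cons(cons(a, cons(a, a)), pair(pair(b, a), pair(g(pair(cons(cons(a, b), b), b), b), b))), cons(a, cons(a, b)))   [R1 at 1.2.1.1]
2. cons(cons(cons(a, cons(a, a)), pair(pair(b, a), pair(g(pair(cons(cons(a, b), b), b), b), b))), cons(a, cons(a, b)))  →  cons(cons(cons(a, cons(a, a)), pair(pair(b, a), pair(b, b))), cons(a, cons(a, b)))   [R1 at 1.2.2.1]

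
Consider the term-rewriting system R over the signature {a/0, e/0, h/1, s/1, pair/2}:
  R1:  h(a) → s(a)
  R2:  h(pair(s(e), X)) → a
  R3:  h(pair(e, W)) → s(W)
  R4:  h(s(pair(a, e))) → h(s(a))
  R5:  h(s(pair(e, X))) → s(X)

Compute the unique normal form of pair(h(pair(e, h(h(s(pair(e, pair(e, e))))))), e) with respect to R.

1. pair(h(pair(e, h(h(s(pair(e, pair(e, e))))))), e)  →  pair(s(h(h(s(pair(e, pair(e, e)))))), e)   [R3 at 1]
2. pair(s(h(h(s(pair(e, pair(e, e)))))), e)  →  pair(s(h(s(pair(e, e)))), e)   [R5 at 1.1.1]
3. pair(s(h(s(pair(e, e)))), e)  →  pair(s(s(e)), e)   [R5 at 1.1]

pair(s(s(e)), e)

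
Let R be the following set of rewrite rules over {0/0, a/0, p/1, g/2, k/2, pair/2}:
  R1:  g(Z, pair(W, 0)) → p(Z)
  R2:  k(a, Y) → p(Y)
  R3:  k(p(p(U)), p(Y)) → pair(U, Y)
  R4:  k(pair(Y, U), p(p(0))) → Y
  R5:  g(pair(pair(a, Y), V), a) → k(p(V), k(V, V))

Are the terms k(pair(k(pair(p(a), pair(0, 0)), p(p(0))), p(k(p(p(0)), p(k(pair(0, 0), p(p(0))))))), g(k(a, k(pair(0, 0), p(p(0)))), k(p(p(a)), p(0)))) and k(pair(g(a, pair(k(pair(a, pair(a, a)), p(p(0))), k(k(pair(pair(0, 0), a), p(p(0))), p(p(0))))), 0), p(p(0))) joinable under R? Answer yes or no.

Reduce t₁ = k(pair(k(pair(p(a), pair(0, 0)), p(p(0))), p(k(p(p(0)), p(k(pair(0, 0), p(p(0))))))), g(k(a, k(pair(0, 0), p(p(0)))), k(p(p(a)), p(0)))):
1. k(pair(k(pair(p(a), pair(0, 0)), p(p(0))), p(k(p(p(0)), p(k(pair(0, 0), p(p(0))))))), g(k(a, k(pair(0, 0), p(p(0)))), k(p(p(a)), p(0))))  →  k(pair(p(a), p(k(p(p(0)), p(k(pair(0, 0), p(p(0))))))), g(k(a, k(pair(0, 0), p(p(0)))), k(p(p(a)), p(0))))   [R4 at 1.1]
2. k(pair(p(a), p(k(p(p(0)), p(k(pair(0, 0), p(p(0))))))), g(k(a, k(pair(0, 0), p(p(0)))), k(p(p(a)), p(0))))  →  k(pair(p(a), p(pair(0, k(pair(0, 0), p(p(0)))))), g(k(a, k(pair(0, 0), p(p(0)))), k(p(p(a)), p(0))))   [R3 at 1.2.1]
3. k(pair(p(a), p(pair(0, k(pair(0, 0), p(p(0)))))), g(k(a, k(pair(0, 0), p(p(0)))), k(p(p(a)), p(0))))  →  k(pair(p(a), p(pair(0, 0))), g(k(a, k(pair(0, 0), p(p(0)))), k(p(p(a)), p(0))))   [R4 at 1.2.1.2]
4. k(pair(p(a), p(pair(0, 0))), g(k(a, k(pair(0, 0), p(p(0)))), k(p(p(a)), p(0))))  →  k(pair(p(a), p(pair(0, 0))), g(p(k(pair(0, 0), p(p(0)))), k(p(p(a)), p(0))))   [R2 at 2.1]
5. k(pair(p(a), p(pair(0, 0))), g(p(k(pair(0, 0), p(p(0)))), k(p(p(a)), p(0))))  →  k(pair(p(a), p(pair(0, 0))), g(p(0), k(p(p(a)), p(0))))   [R4 at 2.1.1]
6. k(pair(p(a), p(pair(0, 0))), g(p(0), k(p(p(a)), p(0))))  →  k(pair(p(a), p(pair(0, 0))), g(p(0), pair(a, 0)))   [R3 at 2.2]
7. k(pair(p(a), p(pair(0, 0))), g(p(0), pair(a, 0)))  →  k(pair(p(a), p(pair(0, 0))), p(p(0)))   [R1 at 2]
8. k(pair(p(a), p(pair(0, 0))), p(p(0)))  →  p(a)   [R4 at ε]

Reduce t₂ = k(pair(g(a, pair(k(pair(a, pair(a, a)), p(p(0))), k(k(pair(pair(0, 0), a), p(p(0))), p(p(0))))), 0), p(p(0))):
1. k(pair(g(a, pair(k(pair(a, pair(a, a)), p(p(0))), k(k(pair(pair(0, 0), a), p(p(0))), p(p(0))))), 0), p(p(0)))  →  g(a, pair(k(pair(a, pair(a, a)), p(p(0))), k(k(pair(pair(0, 0), a), p(p(0))), p(p(0)))))   [R4 at ε]
2. g(a, pair(k(pair(a, pair(a, a)), p(p(0))), k(k(pair(pair(0, 0), a), p(p(0))), p(p(0)))))  →  g(a, pair(a, k(k(pair(pair(0, 0), a), p(p(0))), p(p(0)))))   [R4 at 2.1]
3. g(a, pair(a, k(k(pair(pair(0, 0), a), p(p(0))), p(p(0)))))  →  g(a, pair(a, k(pair(0, 0), p(p(0)))))   [R4 at 2.2.1]
4. g(a, pair(a, k(pair(0, 0), p(p(0)))))  →  g(a, pair(a, 0))   [R4 at 2.2]
5. g(a, pair(a, 0))  →  p(a)   [R1 at ε]

yes — NF(t₁) = p(a), NF(t₂) = p(a)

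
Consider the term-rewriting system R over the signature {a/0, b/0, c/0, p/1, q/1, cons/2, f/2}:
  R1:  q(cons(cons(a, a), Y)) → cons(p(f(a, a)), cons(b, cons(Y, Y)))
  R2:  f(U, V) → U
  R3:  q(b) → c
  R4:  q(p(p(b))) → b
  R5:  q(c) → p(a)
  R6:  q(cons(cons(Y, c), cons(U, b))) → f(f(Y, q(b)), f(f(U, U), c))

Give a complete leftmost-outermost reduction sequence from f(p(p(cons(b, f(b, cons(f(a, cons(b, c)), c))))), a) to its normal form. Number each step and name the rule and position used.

p(p(cons(b, b)))

1. f(p(p(cons(b, f(b, cons(f(a, cons(b, c)), c))))), a)  →  p(p(cons(b, f(b, cons(f(a, cons(b, c)), c)))))   [R2 at ε]
2. p(p(cons(b, f(b, cons(f(a, cons(b, c)), c)))))  →  p(p(cons(b, b)))   [R2 at 1.1.2]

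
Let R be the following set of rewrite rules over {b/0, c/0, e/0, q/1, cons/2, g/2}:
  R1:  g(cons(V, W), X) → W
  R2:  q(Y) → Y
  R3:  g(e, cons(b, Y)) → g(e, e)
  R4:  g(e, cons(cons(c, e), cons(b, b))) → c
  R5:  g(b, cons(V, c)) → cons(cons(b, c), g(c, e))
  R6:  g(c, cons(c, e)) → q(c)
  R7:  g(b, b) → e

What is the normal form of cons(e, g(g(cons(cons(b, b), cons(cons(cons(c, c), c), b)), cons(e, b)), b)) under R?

cons(e, b)

1. cons(e, g(g(cons(cons(b, b), cons(cons(cons(c, c), c), b)), cons(e, b)), b))  →  cons(e, g(cons(cons(cons(c, c), c), b), b))   [R1 at 2.1]
2. cons(e, g(cons(cons(cons(c, c), c), b), b))  →  cons(e, b)   [R1 at 2]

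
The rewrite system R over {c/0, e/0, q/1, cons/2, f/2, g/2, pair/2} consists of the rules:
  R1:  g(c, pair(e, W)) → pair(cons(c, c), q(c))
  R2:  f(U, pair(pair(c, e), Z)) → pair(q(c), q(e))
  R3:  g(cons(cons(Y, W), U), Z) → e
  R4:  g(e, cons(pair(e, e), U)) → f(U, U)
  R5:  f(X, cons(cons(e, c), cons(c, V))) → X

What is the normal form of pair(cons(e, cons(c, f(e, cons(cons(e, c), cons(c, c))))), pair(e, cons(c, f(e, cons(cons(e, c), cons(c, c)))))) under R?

pair(cons(e, cons(c, e)), pair(e, cons(c, e)))

1. pair(cons(e, cons(c, f(e, cons(cons(e, c), cons(c, c))))), pair(e, cons(c, f(e, cons(cons(e, c), cons(c, c))))))  →  pair(cons(e, cons(c, e)), pair(e, cons(c, f(e, cons(cons(e, c), cons(c, c))))))   [R5 at 1.2.2]
2. pair(cons(e, cons(c, e)), pair(e, cons(c, f(e, cons(cons(e, c), cons(c, c))))))  →  pair(cons(e, cons(c, e)), pair(e, cons(c, e)))   [R5 at 2.2.2]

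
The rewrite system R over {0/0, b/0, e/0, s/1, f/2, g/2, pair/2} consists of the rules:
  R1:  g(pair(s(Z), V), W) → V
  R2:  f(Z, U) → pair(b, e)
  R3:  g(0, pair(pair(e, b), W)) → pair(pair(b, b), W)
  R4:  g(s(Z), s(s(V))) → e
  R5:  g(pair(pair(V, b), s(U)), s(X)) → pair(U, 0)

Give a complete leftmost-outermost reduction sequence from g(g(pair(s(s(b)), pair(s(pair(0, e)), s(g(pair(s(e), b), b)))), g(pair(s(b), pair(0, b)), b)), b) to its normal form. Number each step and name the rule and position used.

1. g(g(pair(s(s(b)), pair(s(pair(0, e)), s(g(pair(s(e), b), b)))), g(pair(s(b), pair(0, b)), b)), b)  →  g(pair(s(pair(0, e)), s(g(pair(s(e), b), b))), b)   [R1 at 1]
2. g(pair(s(pair(0, e)), s(g(pair(s(e), b), b))), b)  →  s(g(pair(s(e), b), b))   [R1 at ε]
3. s(g(pair(s(e), b), b))  →  s(b)   [R1 at 1]

s(b)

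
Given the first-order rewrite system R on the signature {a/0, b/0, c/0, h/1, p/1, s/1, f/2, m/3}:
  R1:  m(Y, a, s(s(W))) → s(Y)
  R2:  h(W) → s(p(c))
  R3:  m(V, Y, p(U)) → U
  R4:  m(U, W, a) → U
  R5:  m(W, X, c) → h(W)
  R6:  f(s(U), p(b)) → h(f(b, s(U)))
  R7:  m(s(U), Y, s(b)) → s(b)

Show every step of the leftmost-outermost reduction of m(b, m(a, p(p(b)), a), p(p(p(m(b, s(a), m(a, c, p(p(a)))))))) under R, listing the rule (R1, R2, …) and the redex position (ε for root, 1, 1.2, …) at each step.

1. m(b, m(a, p(p(b)), a), p(p(p(m(b, s(a), m(a, c, p(p(a))))))))  →  p(p(m(b, s(a), m(a, c, p(p(a))))))   [R3 at ε]
2. p(p(m(b, s(a), m(a, c, p(p(a))))))  →  p(p(m(b, s(a), p(a))))   [R3 at 1.1.3]
3. p(p(m(b, s(a), p(a))))  →  p(p(a))   [R3 at 1.1]

p(p(a))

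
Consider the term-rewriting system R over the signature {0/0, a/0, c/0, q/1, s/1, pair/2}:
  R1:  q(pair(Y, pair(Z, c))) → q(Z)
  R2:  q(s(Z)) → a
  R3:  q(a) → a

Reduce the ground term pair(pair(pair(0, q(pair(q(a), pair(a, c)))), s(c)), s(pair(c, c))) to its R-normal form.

pair(pair(pair(0, a), s(c)), s(pair(c, c)))

1. pair(pair(pair(0, q(pair(q(a), pair(a, c)))), s(c)), s(pair(c, c)))  →  pair(pair(pair(0, q(a)), s(c)), s(pair(c, c)))   [R1 at 1.1.2]
2. pair(pair(pair(0, q(a)), s(c)), s(pair(c, c)))  →  pair(pair(pair(0, a), s(c)), s(pair(c, c)))   [R3 at 1.1.2]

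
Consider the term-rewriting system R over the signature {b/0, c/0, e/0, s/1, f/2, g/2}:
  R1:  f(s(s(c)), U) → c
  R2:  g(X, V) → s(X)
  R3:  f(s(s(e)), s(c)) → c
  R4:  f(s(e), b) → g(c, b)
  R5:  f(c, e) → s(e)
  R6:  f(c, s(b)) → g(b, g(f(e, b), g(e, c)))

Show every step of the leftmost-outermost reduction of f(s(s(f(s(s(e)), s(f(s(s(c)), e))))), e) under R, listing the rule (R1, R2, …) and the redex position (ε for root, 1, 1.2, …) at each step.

1. f(s(s(f(s(s(e)), s(f(s(s(c)), e))))), e)  →  f(s(s(f(s(s(e)), s(c)))), e)   [R1 at 1.1.1.2.1]
2. f(s(s(f(s(s(e)), s(c)))), e)  →  f(s(s(c)), e)   [R3 at 1.1.1]
3. f(s(s(c)), e)  →  c   [R1 at ε]

c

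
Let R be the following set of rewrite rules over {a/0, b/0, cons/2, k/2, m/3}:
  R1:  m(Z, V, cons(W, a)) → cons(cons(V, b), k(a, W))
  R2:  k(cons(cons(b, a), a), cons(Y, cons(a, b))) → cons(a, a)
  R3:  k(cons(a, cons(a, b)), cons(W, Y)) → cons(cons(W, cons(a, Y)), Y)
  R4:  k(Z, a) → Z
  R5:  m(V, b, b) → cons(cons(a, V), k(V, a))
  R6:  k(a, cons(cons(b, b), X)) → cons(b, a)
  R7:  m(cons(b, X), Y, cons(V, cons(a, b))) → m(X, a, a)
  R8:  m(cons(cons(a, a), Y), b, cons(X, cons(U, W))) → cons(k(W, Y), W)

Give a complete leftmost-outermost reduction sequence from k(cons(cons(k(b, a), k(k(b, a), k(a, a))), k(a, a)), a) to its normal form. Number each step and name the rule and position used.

cons(cons(b, b), a)

1. k(cons(cons(k(b, a), k(k(b, a), k(a, a))), k(a, a)), a)  →  cons(cons(k(b, a), k(k(b, a), k(a, a))), k(a, a))   [R4 at ε]
2. cons(cons(k(b, a), k(k(b, a), k(a, a))), k(a, a))  →  cons(cons(b, k(k(b, a), k(a, a))), k(a, a))   [R4 at 1.1]
3. cons(cons(b, k(k(b, a), k(a, a))), k(a, a))  →  cons(cons(b, k(b, k(a, a))), k(a, a))   [R4 at 1.2.1]
4. cons(cons(b, k(b, k(a, a))), k(a, a))  →  cons(cons(b, k(b, a)), k(a, a))   [R4 at 1.2.2]
5. cons(cons(b, k(b, a)), k(a, a))  →  cons(cons(b, b), k(a, a))   [R4 at 1.2]
6. cons(cons(b, b), k(a, a))  →  cons(cons(b, b), a)   [R4 at 2]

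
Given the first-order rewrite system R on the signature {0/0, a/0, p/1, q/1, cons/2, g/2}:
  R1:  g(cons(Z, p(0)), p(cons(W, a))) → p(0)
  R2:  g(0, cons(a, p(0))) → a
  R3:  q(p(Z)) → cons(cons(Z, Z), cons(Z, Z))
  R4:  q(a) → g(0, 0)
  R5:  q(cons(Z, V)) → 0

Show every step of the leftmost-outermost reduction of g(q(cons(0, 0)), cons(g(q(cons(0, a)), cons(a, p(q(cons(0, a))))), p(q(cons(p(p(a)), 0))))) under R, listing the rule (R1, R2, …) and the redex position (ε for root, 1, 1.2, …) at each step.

a

1. g(q(cons(0, 0)), cons(g(q(cons(0, a)), cons(a, p(q(cons(0, a))))), p(q(cons(p(p(a)), 0)))))  →  g(0, cons(g(q(cons(0, a)), cons(a, p(q(cons(0, a))))), p(q(cons(p(p(a)), 0)))))   [R5 at 1]
2. g(0, cons(g(q(cons(0, a)), cons(a, p(q(cons(0, a))))), p(q(cons(p(p(a)), 0)))))  →  g(0, cons(g(0, cons(a, p(q(cons(0, a))))), p(q(cons(p(p(a)), 0)))))   [R5 at 2.1.1]
3. g(0, cons(g(0, cons(a, p(q(cons(0, a))))), p(q(cons(p(p(a)), 0)))))  →  g(0, cons(g(0, cons(a, p(0))), p(q(cons(p(p(a)), 0)))))   [R5 at 2.1.2.2.1]
4. g(0, cons(g(0, cons(a, p(0))), p(q(cons(p(p(a)), 0)))))  →  g(0, cons(a, p(q(cons(p(p(a)), 0)))))   [R2 at 2.1]
5. g(0, cons(a, p(q(cons(p(p(a)), 0)))))  →  g(0, cons(a, p(0)))   [R5 at 2.2.1]
6. g(0, cons(a, p(0)))  →  a   [R2 at ε]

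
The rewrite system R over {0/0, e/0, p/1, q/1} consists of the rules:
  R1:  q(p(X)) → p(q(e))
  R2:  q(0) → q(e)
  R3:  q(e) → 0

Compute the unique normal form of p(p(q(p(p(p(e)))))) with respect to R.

p(p(p(0)))

1. p(p(q(p(p(p(e))))))  →  p(p(p(q(e))))   [R1 at 1.1]
2. p(p(p(q(e))))  →  p(p(p(0)))   [R3 at 1.1.1]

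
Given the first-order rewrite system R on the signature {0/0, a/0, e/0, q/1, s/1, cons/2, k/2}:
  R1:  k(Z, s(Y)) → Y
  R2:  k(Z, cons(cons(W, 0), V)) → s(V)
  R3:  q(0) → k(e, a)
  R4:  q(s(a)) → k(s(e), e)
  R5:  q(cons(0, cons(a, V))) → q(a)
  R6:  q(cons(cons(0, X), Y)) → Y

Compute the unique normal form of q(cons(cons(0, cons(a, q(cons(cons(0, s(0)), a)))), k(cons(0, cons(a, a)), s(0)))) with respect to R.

0

1. q(cons(cons(0, cons(a, q(cons(cons(0, s(0)), a)))), k(cons(0, cons(a, a)), s(0))))  →  k(cons(0, cons(a, a)), s(0))   [R6 at ε]
2. k(cons(0, cons(a, a)), s(0))  →  0   [R1 at ε]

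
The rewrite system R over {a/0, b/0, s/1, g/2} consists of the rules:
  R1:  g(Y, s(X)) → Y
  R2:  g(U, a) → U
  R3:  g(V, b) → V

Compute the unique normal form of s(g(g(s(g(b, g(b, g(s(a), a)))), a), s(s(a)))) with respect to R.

1. s(g(g(s(g(b, g(b, g(s(a), a)))), a), s(s(a))))  →  s(g(s(g(b, g(b, g(s(a), a)))), a))   [R1 at 1]
2. s(g(s(g(b, g(b, g(s(a), a)))), a))  →  s(s(g(b, g(b, g(s(a), a)))))   [R2 at 1]
3. s(s(g(b, g(b, g(s(a), a)))))  →  s(s(g(b, g(b, s(a)))))   [R2 at 1.1.2.2]
4. s(s(g(b, g(b, s(a)))))  →  s(s(g(b, b)))   [R1 at 1.1.2]
5. s(s(g(b, b)))  →  s(s(b))   [R3 at 1.1]

s(s(b))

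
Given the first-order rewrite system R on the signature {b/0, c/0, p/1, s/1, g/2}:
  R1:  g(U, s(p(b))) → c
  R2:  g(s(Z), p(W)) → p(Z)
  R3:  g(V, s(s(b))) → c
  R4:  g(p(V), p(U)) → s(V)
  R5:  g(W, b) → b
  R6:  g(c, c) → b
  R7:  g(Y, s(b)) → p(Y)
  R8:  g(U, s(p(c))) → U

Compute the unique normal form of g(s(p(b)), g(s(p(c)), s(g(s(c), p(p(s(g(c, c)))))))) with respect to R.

s(p(b))

1. g(s(p(b)), g(s(p(c)), s(g(s(c), p(p(s(g(c, c))))))))  →  g(s(p(b)), g(s(p(c)), s(p(c))))   [R2 at 2.2.1]
2. g(s(p(b)), g(s(p(c)), s(p(c))))  →  g(s(p(b)), s(p(c)))   [R8 at 2]
3. g(s(p(b)), s(p(c)))  →  s(p(b))   [R8 at ε]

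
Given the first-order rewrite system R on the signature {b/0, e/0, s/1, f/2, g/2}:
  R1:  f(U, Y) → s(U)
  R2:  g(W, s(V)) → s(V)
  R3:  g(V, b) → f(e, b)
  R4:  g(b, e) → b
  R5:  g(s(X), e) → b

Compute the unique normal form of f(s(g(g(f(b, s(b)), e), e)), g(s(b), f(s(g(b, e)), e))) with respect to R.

1. f(s(g(g(f(b, s(b)), e), e)), g(s(b), f(s(g(b, e)), e)))  →  s(s(g(g(f(b, s(b)), e), e)))   [R1 at ε]
2. s(s(g(g(f(b, s(b)), e), e)))  →  s(s(g(g(s(b), e), e)))   [R1 at 1.1.1.1]
3. s(s(g(g(s(b), e), e)))  →  s(s(g(b, e)))   [R5 at 1.1.1]
4. s(s(g(b, e)))  →  s(s(b))   [R4 at 1.1]

s(s(b))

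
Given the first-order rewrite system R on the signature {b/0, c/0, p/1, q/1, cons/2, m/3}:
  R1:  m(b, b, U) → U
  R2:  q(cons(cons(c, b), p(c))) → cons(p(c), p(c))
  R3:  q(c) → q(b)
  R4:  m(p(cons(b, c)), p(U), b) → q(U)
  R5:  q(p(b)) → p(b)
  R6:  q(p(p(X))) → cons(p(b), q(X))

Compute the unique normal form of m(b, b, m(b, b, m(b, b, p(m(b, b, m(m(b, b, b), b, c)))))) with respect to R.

1. m(b, b, m(b, b, m(b, b, p(m(b, b, m(m(b, b, b), b, c))))))  →  m(b, b, m(b, b, p(m(b, b, m(m(b, b, b), b, c)))))   [R1 at ε]
2. m(b, b, m(b, b, p(m(b, b, m(m(b, b, b), b, c)))))  →  m(b, b, p(m(b, b, m(m(b, b, b), b, c))))   [R1 at ε]
3. m(b, b, p(m(b, b, m(m(b, b, b), b, c))))  →  p(m(b, b, m(m(b, b, b), b, c)))   [R1 at ε]
4. p(m(b, b, m(m(b, b, b), b, c)))  →  p(m(m(b, b, b), b, c))   [R1 at 1]
5. p(m(m(b, b, b), b, c))  →  p(m(b, b, c))   [R1 at 1.1]
6. p(m(b, b, c))  →  p(c)   [R1 at 1]

p(c)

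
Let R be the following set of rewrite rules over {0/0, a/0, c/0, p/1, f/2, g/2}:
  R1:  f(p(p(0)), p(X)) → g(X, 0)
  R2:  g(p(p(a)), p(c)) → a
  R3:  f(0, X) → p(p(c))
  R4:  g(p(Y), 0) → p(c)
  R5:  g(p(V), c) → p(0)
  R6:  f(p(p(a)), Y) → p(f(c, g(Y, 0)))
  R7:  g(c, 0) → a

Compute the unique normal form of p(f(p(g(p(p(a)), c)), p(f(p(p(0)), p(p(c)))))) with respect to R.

p(p(c))

1. p(f(p(g(p(p(a)), c)), p(f(p(p(0)), p(p(c))))))  →  p(f(p(p(0)), p(f(p(p(0)), p(p(c))))))   [R5 at 1.1.1]
2. p(f(p(p(0)), p(f(p(p(0)), p(p(c))))))  →  p(g(f(p(p(0)), p(p(c))), 0))   [R1 at 1]
3. p(g(f(p(p(0)), p(p(c))), 0))  →  p(g(g(p(c), 0), 0))   [R1 at 1.1]
4. p(g(g(p(c), 0), 0))  →  p(g(p(c), 0))   [R4 at 1.1]
5. p(g(p(c), 0))  →  p(p(c))   [R4 at 1]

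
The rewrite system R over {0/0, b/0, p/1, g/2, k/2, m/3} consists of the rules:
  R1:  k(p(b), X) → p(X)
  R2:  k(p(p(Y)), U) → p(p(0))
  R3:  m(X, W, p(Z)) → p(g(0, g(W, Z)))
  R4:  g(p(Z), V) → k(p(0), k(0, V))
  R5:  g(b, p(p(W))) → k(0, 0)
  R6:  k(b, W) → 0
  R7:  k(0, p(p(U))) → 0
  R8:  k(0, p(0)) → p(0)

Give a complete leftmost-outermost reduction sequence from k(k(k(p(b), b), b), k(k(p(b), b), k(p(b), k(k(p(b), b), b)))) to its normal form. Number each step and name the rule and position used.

1. k(k(k(p(b), b), b), k(k(p(b), b), k(p(b), k(k(p(b), b), b))))  →  k(k(p(b), b), k(k(p(b), b), k(p(b), k(k(p(b), b), b))))   [R1 at 1.1]
2. k(k(p(b), b), k(k(p(b), b), k(p(b), k(k(p(b), b), b))))  →  k(p(b), k(k(p(b), b), k(p(b), k(k(p(b), b), b))))   [R1 at 1]
3. k(p(b), k(k(p(b), b), k(p(b), k(k(p(b), b), b))))  →  p(k(k(p(b), b), k(p(b), k(k(p(b), b), b))))   [R1 at ε]
4. p(k(k(p(b), b), k(p(b), k(k(p(b), b), b))))  →  p(k(p(b), k(p(b), k(k(p(b), b), b))))   [R1 at 1.1]
5. p(k(p(b), k(p(b), k(k(p(b), b), b))))  →  p(p(k(p(b), k(k(p(b), b), b))))   [R1 at 1]
6. p(p(k(p(b), k(k(p(b), b), b))))  →  p(p(p(k(k(p(b), b), b))))   [R1 at 1.1]
7. p(p(p(k(k(p(b), b), b))))  →  p(p(p(k(p(b), b))))   [R1 at 1.1.1.1]
8. p(p(p(k(p(b), b))))  →  p(p(p(p(b))))   [R1 at 1.1.1]

p(p(p(p(b))))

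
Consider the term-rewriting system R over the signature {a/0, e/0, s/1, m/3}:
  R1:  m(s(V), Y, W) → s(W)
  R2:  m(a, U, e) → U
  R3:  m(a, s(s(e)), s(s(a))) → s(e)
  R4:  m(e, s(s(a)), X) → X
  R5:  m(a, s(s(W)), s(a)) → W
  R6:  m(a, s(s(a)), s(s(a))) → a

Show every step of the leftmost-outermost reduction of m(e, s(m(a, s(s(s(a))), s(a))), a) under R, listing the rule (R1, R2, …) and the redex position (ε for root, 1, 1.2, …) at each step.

a

1. m(e, s(m(a, s(s(s(a))), s(a))), a)  →  m(e, s(s(a)), a)   [R5 at 2.1]
2. m(e, s(s(a)), a)  →  a   [R4 at ε]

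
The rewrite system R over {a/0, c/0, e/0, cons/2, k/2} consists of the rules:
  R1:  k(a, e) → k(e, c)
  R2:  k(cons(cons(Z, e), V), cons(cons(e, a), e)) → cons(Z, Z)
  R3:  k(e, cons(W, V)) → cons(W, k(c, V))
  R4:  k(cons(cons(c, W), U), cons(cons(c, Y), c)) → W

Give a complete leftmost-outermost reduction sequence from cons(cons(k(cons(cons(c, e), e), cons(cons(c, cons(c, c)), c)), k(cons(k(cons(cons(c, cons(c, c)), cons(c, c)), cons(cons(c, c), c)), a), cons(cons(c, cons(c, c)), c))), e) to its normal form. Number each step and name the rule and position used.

1. cons(cons(k(cons(cons(c, e), e), cons(cons(c, cons(c, c)), c)), k(cons(k(cons(cons(c, cons(c, c)), cons(c, c)), cons(cons(c, c), c)), a), cons(cons(c, cons(c, c)), c))), e)  →  cons(cons(e, k(cons(k(cons(cons(c, cons(c, c)), cons(c, c)), cons(cons(c, c), c)), a), cons(cons(c, cons(c, c)), c))), e)   [R4 at 1.1]
2. cons(cons(e, k(cons(k(cons(cons(c, cons(c, c)), cons(c, c)), cons(cons(c, c), c)), a), cons(cons(c, cons(c, c)), c))), e)  →  cons(cons(e, k(cons(cons(c, c), a), cons(cons(c, cons(c, c)), c))), e)   [R4 at 1.2.1.1]
3. cons(cons(e, k(cons(cons(c, c), a), cons(cons(c, cons(c, c)), c))), e)  →  cons(cons(e, c), e)   [R4 at 1.2]

cons(cons(e, c), e)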